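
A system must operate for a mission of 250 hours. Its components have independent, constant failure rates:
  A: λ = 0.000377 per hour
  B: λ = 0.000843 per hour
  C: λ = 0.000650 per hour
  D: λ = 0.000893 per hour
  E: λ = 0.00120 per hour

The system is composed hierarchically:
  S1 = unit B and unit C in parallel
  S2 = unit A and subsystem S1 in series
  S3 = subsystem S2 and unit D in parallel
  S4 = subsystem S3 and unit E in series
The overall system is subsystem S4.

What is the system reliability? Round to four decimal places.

0.7236

R(A) = exp(−0.000377 × 250) = 0.910055
R(B) = exp(−0.000843 × 250) = 0.809977
R(C) = exp(−0.000650 × 250) = 0.850016
R(D) = exp(−0.000893 × 250) = 0.799915
R(E) = exp(−0.00120 × 250) = 0.740818
Parallel (B and C): 1 − (1 − 0.809977)(1 − 0.850016) = 0.971500
Series (A and [0.971500]): 0.910055 × 0.971500 = 0.884118
Parallel ([0.884118] and D): 1 − (1 − 0.884118)(1 − 0.799915) = 0.976814
Series ([0.976814] and E): 0.976814 × 0.740818 = 0.7236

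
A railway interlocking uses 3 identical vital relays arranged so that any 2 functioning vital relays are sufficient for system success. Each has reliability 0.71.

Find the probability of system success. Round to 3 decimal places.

R = Σ_{i=2}^{3} C(3,i) p^i (1−p)^{3−i} with p = 0.71
C(3,2)·0.71^2·0.29^1 = 0.43857
C(3,3)·0.71^3·0.29^0 = 0.35791
Sum = 0.796

0.796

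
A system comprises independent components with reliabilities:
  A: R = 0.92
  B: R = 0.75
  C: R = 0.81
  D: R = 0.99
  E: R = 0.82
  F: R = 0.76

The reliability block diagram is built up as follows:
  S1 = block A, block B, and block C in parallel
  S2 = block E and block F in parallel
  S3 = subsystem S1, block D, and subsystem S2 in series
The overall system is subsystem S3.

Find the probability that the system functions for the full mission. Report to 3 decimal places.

0.944

Parallel (A, B, and C): 1 − (1 − 0.92000)(1 − 0.75000)(1 − 0.81000) = 0.99620
Parallel (E and F): 1 − (1 − 0.82000)(1 − 0.76000) = 0.95680
Series ([0.99620], D, and [0.95680]): 0.99620 × 0.99000 × 0.95680 = 0.944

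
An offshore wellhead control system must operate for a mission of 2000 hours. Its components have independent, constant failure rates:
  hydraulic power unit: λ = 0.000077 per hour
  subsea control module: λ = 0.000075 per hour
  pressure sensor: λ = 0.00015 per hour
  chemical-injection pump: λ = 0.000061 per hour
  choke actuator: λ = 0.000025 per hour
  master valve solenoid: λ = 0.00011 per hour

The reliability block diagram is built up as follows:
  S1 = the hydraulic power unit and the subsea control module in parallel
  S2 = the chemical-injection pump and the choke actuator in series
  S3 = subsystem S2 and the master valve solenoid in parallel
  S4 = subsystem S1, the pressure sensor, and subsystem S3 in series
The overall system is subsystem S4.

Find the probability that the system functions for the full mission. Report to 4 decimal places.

0.7034

R(hydraulic power unit) = exp(−0.000077 × 2000) = 0.857272
R(subsea control module) = exp(−0.000075 × 2000) = 0.860708
R(pressure sensor) = exp(−0.00015 × 2000) = 0.740818
R(chemical-injection pump) = exp(−0.000061 × 2000) = 0.885148
R(choke actuator) = exp(−0.000025 × 2000) = 0.951229
R(master valve solenoid) = exp(−0.00011 × 2000) = 0.802519
Parallel (hydraulic power unit and subsea control module): 1 − (1 − 0.857272)(1 − 0.860708) = 0.980119
Series (chemical-injection pump and choke actuator): 0.885148 × 0.951229 = 0.841978
Parallel ([0.841978] and master valve solenoid): 1 − (1 − 0.841978)(1 − 0.802519) = 0.968794
Series ([0.980119], pressure sensor, and [0.968794]): 0.980119 × 0.740818 × 0.968794 = 0.7034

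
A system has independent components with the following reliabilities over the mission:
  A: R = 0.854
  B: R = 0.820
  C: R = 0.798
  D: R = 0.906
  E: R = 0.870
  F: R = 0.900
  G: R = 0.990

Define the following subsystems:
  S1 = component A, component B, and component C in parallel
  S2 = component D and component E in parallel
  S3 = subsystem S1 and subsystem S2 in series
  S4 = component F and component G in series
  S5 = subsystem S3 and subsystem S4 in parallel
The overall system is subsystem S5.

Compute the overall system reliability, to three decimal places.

0.998

Parallel (A, B, and C): 1 − (1 − 0.85400)(1 − 0.82000)(1 − 0.79800) = 0.99469
Parallel (D and E): 1 − (1 − 0.90600)(1 − 0.87000) = 0.98778
Series ([0.99469] and [0.98778]): 0.99469 × 0.98778 = 0.98253
Series (F and G): 0.90000 × 0.99000 = 0.89100
Parallel ([0.98253] and [0.89100]): 1 − (1 − 0.98253)(1 − 0.89100) = 0.998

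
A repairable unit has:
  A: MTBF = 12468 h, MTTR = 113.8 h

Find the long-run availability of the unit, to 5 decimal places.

A(A) = MTBF/(MTBF+MTTR) = 12468/(12468+113.8) = 0.99096

0.99096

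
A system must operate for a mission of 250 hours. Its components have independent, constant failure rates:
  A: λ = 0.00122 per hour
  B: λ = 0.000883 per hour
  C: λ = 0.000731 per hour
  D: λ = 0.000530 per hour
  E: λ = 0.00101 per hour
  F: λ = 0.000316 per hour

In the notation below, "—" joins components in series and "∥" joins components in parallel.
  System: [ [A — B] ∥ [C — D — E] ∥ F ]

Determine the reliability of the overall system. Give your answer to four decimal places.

R(A) = exp(−0.00122 × 250) = 0.737123
R(B) = exp(−0.000883 × 250) = 0.801917
R(C) = exp(−0.000731 × 250) = 0.832976
R(D) = exp(−0.000530 × 250) = 0.875903
R(E) = exp(−0.00101 × 250) = 0.776856
R(F) = exp(−0.000316 × 250) = 0.924040
Series (A and B): 0.737123 × 0.801917 = 0.591111
Series (C, D, and E): 0.832976 × 0.875903 × 0.776856 = 0.566799
Parallel ([0.591111], [0.566799], and F): 1 − (1 − 0.591111)(1 − 0.566799)(1 − 0.924040) = 0.9865

0.9865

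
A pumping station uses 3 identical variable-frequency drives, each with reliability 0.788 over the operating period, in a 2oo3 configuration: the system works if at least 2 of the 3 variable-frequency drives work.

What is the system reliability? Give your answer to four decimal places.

R = Σ_{i=2}^{3} C(3,i) p^i (1−p)^{3−i} with p = 0.788
C(3,2)·0.788^2·0.212^1 = 0.394920
C(3,3)·0.788^3·0.212^0 = 0.489304
Sum = 0.8842

0.8842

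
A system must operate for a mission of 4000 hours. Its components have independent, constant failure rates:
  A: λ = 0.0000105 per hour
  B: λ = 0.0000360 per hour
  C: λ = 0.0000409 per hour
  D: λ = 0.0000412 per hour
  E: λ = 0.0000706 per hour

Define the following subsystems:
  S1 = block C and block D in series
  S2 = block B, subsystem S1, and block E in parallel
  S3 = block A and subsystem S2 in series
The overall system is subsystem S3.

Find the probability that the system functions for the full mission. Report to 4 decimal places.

0.9500

R(A) = exp(−0.0000105 × 4000) = 0.958870
R(B) = exp(−0.0000360 × 4000) = 0.865888
R(C) = exp(−0.0000409 × 4000) = 0.849082
R(D) = exp(−0.0000412 × 4000) = 0.848063
R(E) = exp(−0.0000706 × 4000) = 0.753972
Series (C and D): 0.849082 × 0.848063 = 0.720075
Parallel (B, [0.720075], and E): 1 − (1 − 0.865888)(1 − 0.720075)(1 − 0.753972) = 0.990764
Series (A and [0.990764]): 0.958870 × 0.990764 = 0.9500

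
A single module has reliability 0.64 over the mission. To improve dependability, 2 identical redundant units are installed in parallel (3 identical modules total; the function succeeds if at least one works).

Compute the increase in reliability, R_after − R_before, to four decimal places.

R_before = 0.64
R_after = 1 − (1 − 0.64)^3 = 0.9533
ΔR = 0.9533 − 0.64 = 0.3133

0.3133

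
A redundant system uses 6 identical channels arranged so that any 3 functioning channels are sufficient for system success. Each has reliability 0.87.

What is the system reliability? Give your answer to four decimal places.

0.9966

R = Σ_{i=3}^{6} C(6,i) p^i (1−p)^{6−i} with p = 0.87
C(6,3)·0.87^3·0.13^3 = 0.028935
C(6,4)·0.87^4·0.13^2 = 0.145230
C(6,5)·0.87^5·0.13^1 = 0.388768
C(6,6)·0.87^6·0.13^0 = 0.433626
Sum = 0.9966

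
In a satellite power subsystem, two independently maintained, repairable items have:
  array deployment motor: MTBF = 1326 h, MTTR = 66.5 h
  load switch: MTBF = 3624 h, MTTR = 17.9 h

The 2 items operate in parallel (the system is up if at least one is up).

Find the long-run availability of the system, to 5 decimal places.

A(array deployment motor) = MTBF/(MTBF+MTTR) = 1326/(1326+66.5) = 0.952244
A(load switch) = MTBF/(MTBF+MTTR) = 3624/(3624+17.9) = 0.995085
Parallel availability: 1 − (1 − 0.952244)(1 − 0.995085) = 0.99977

0.99977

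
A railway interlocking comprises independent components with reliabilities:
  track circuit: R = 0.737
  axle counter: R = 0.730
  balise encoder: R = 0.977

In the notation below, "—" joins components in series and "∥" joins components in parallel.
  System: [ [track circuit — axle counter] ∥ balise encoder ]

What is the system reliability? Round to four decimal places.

0.9894

Series (track circuit and axle counter): 0.737000 × 0.730000 = 0.538010
Parallel ([0.538010] and balise encoder): 1 − (1 − 0.538010)(1 − 0.977000) = 0.9894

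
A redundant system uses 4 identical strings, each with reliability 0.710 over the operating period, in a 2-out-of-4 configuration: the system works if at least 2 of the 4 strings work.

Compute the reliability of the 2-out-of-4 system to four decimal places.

0.9237

R = Σ_{i=2}^{4} C(4,i) p^i (1−p)^{4−i} with p = 0.710
C(4,2)·0.710^2·0.290^2 = 0.254369
C(4,3)·0.710^3·0.290^1 = 0.415177
C(4,4)·0.710^4·0.290^0 = 0.254117
Sum = 0.9237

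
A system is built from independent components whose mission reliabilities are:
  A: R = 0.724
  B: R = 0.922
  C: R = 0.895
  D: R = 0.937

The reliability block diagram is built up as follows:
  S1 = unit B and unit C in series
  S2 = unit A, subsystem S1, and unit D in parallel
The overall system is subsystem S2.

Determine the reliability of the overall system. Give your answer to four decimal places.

0.9970

Series (B and C): 0.922000 × 0.895000 = 0.825190
Parallel (A, [0.825190], and D): 1 − (1 − 0.724000)(1 − 0.825190)(1 − 0.937000) = 0.9970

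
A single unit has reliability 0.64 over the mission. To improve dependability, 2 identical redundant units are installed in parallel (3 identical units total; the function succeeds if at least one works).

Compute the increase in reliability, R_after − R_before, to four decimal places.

0.3133

R_before = 0.64
R_after = 1 − (1 − 0.64)^3 = 0.9533
ΔR = 0.9533 − 0.64 = 0.3133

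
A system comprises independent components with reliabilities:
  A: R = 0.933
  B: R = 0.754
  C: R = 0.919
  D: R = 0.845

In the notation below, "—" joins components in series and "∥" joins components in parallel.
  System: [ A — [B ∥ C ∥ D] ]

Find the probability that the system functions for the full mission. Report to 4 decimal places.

Parallel (B, C, and D): 1 − (1 − 0.754000)(1 − 0.919000)(1 − 0.845000) = 0.996911
Series (A and [0.996911]): 0.933000 × 0.996911 = 0.9301

0.9301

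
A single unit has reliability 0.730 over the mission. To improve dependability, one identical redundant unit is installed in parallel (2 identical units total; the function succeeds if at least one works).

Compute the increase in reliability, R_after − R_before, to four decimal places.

0.1971

R_before = 0.730
R_after = 1 − (1 − 0.730)^2 = 0.9271
ΔR = 0.9271 − 0.730 = 0.1971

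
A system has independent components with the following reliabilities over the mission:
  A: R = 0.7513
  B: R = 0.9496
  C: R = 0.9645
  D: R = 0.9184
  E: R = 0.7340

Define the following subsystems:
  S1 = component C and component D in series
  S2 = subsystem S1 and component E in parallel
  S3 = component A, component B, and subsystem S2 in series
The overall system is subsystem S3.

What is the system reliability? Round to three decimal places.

Series (C and D): 0.96450 × 0.91840 = 0.88580
Parallel ([0.88580] and E): 1 − (1 − 0.88580)(1 − 0.73400) = 0.96962
Series (A, B, and [0.96962]): 0.75130 × 0.94960 × 0.96962 = 0.692

0.692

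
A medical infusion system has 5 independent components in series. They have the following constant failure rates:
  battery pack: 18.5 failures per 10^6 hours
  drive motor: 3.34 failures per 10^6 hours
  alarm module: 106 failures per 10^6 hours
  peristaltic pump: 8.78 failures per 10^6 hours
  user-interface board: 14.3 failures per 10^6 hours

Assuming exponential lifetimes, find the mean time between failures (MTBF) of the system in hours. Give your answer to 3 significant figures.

Series of exponential components: λ_sys = Σ λ_i
λ_sys = 0.0000185 + 0.00000334 + 0.000106 + 0.00000878 + 0.0000143 = 1.5092e-04 /h
MTBF = 1 / λ_sys = 6630 h

6630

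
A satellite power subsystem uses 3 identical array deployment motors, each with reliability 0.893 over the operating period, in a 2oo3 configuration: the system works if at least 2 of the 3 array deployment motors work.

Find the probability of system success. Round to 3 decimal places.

0.968

R = Σ_{i=2}^{3} C(3,i) p^i (1−p)^{3−i} with p = 0.893
C(3,2)·0.893^2·0.107^1 = 0.25598
C(3,3)·0.893^3·0.107^0 = 0.71212
Sum = 0.968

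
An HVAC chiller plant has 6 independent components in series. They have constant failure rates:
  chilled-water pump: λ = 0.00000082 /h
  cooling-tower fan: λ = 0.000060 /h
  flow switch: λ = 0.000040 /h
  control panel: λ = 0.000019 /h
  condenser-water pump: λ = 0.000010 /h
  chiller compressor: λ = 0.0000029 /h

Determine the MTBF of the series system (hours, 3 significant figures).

Series of exponential components: λ_sys = Σ λ_i
λ_sys = 0.00000082 + 0.000060 + 0.000040 + 0.000019 + 0.000010 + 0.0000029 = 1.3272e-04 /h
MTBF = 1 / λ_sys = 7530 h

7530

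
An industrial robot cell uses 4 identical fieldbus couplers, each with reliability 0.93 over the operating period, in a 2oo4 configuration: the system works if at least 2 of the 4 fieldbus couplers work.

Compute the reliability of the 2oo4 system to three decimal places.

R = Σ_{i=2}^{4} C(4,i) p^i (1−p)^{4−i} with p = 0.93
C(4,2)·0.93^2·0.07^2 = 0.02543
C(4,3)·0.93^3·0.07^1 = 0.22522
C(4,4)·0.93^4·0.07^0 = 0.74805
Sum = 0.999

0.999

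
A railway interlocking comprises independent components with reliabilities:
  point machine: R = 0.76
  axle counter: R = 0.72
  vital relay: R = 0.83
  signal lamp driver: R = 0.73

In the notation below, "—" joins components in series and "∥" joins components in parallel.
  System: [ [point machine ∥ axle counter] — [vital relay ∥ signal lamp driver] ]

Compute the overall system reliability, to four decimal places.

Parallel (point machine and axle counter): 1 − (1 − 0.760000)(1 − 0.720000) = 0.932800
Parallel (vital relay and signal lamp driver): 1 − (1 − 0.830000)(1 − 0.730000) = 0.954100
Series ([0.932800] and [0.954100]): 0.932800 × 0.954100 = 0.8900

0.8900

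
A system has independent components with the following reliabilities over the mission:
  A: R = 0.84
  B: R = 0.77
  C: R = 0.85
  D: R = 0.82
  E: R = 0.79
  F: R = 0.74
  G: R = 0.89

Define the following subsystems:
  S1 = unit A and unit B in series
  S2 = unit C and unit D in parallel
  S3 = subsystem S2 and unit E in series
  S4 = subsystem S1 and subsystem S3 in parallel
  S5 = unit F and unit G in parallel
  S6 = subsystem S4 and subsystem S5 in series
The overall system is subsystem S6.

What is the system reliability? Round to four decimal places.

0.8920

Series (A and B): 0.840000 × 0.770000 = 0.646800
Parallel (C and D): 1 − (1 − 0.850000)(1 − 0.820000) = 0.973000
Series ([0.973000] and E): 0.973000 × 0.790000 = 0.768670
Parallel ([0.646800] and [0.768670]): 1 − (1 − 0.646800)(1 − 0.768670) = 0.918294
Parallel (F and G): 1 − (1 − 0.740000)(1 − 0.890000) = 0.971400
Series ([0.918294] and [0.971400]): 0.918294 × 0.971400 = 0.8920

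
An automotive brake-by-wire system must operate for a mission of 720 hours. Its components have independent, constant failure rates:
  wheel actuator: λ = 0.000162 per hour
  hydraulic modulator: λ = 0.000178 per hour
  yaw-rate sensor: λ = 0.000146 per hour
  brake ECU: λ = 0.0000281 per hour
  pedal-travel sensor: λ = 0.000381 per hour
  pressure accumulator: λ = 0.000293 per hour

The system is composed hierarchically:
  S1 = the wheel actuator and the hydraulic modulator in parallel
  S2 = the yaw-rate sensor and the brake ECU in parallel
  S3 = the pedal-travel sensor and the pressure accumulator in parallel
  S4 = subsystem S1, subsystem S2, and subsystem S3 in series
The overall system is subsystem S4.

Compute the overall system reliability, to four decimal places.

R(wheel actuator) = exp(−0.000162 × 720) = 0.889906
R(hydraulic modulator) = exp(−0.000178 × 720) = 0.879713
R(yaw-rate sensor) = exp(−0.000146 × 720) = 0.900216
R(brake ECU) = exp(−0.0000281 × 720) = 0.979971
R(pedal-travel sensor) = exp(−0.000381 × 720) = 0.760089
R(pressure accumulator) = exp(−0.000293 × 720) = 0.809806
Parallel (wheel actuator and hydraulic modulator): 1 − (1 − 0.889906)(1 − 0.879713) = 0.986757
Parallel (yaw-rate sensor and brake ECU): 1 − (1 − 0.900216)(1 − 0.979971) = 0.998001
Parallel (pedal-travel sensor and pressure accumulator): 1 − (1 − 0.760089)(1 − 0.809806) = 0.954370
Series ([0.986757], [0.998001], and [0.954370]): 0.986757 × 0.998001 × 0.954370 = 0.9398

0.9398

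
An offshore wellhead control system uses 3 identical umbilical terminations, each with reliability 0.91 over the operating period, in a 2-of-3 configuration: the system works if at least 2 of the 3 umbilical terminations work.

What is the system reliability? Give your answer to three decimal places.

R = Σ_{i=2}^{3} C(3,i) p^i (1−p)^{3−i} with p = 0.91
C(3,2)·0.91^2·0.09^1 = 0.22359
C(3,3)·0.91^3·0.09^0 = 0.75357
Sum = 0.977

0.977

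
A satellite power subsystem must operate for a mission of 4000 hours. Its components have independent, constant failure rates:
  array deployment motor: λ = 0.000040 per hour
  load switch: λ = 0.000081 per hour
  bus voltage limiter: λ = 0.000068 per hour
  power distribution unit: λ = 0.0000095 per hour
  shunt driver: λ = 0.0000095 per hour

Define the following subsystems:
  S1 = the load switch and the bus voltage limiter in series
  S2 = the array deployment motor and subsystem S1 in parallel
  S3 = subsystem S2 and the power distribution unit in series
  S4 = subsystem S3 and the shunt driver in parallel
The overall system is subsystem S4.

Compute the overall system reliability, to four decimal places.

0.9962

R(array deployment motor) = exp(−0.000040 × 4000) = 0.852144
R(load switch) = exp(−0.000081 × 4000) = 0.723250
R(bus voltage limiter) = exp(−0.000068 × 4000) = 0.761854
R(power distribution unit) = exp(−0.0000095 × 4000) = 0.962713
R(shunt driver) = exp(−0.0000095 × 4000) = 0.962713
Series (load switch and bus voltage limiter): 0.723250 × 0.761854 = 0.551011
Parallel (array deployment motor and [0.551011]): 1 − (1 − 0.852144)(1 − 0.551011) = 0.933614
Series ([0.933614] and power distribution unit): 0.933614 × 0.962713 = 0.898802
Parallel ([0.898802] and shunt driver): 1 − (1 − 0.898802)(1 − 0.962713) = 0.9962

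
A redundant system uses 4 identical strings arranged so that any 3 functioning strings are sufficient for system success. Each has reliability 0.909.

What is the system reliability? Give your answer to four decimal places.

0.9561

R = Σ_{i=3}^{4} C(4,i) p^i (1−p)^{4−i} with p = 0.909
C(4,3)·0.909^3·0.091^1 = 0.273397
C(4,4)·0.909^4·0.091^0 = 0.682740
Sum = 0.9561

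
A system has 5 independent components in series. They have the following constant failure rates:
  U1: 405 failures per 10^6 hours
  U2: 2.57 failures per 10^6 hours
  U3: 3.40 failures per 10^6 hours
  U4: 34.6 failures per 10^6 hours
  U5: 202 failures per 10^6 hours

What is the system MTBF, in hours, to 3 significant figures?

1540

Series of exponential components: λ_sys = Σ λ_i
λ_sys = 0.000405 + 0.00000257 + 0.00000340 + 0.0000346 + 0.000202 = 6.4757e-04 /h
MTBF = 1 / λ_sys = 1540 h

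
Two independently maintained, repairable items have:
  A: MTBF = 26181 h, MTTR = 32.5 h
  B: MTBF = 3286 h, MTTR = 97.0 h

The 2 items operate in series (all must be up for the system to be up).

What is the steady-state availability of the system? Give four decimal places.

A(A) = MTBF/(MTBF+MTTR) = 26181/(26181+32.5) = 0.998760
A(B) = MTBF/(MTBF+MTTR) = 3286/(3286+97.0) = 0.971327
Series availability: 0.998760 × 0.971327 = 0.9701

0.9701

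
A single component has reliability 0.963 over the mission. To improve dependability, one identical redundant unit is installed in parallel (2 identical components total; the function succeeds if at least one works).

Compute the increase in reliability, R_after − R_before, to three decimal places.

0.036

R_before = 0.963
R_after = 1 − (1 − 0.963)^2 = 0.999
ΔR = 0.999 − 0.963 = 0.036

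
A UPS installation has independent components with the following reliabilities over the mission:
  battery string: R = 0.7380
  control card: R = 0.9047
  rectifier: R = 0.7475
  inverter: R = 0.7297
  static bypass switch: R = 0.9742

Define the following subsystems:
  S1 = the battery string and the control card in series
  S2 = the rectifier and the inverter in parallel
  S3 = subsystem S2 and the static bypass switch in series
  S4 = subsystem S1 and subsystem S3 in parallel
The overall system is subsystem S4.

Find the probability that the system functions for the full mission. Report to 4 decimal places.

Series (battery string and control card): 0.738000 × 0.904700 = 0.667669
Parallel (rectifier and inverter): 1 − (1 − 0.747500)(1 − 0.729700) = 0.931749
Series ([0.931749] and static bypass switch): 0.931749 × 0.974200 = 0.907710
Parallel ([0.667669] and [0.907710]): 1 − (1 − 0.667669)(1 − 0.907710) = 0.9693

0.9693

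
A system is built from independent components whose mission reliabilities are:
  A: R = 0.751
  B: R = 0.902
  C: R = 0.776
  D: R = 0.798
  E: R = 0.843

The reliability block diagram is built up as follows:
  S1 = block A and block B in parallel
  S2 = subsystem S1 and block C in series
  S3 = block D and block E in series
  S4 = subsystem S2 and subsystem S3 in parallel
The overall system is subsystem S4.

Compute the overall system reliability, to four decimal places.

Parallel (A and B): 1 − (1 − 0.751000)(1 − 0.902000) = 0.975598
Series ([0.975598] and C): 0.975598 × 0.776000 = 0.757064
Series (D and E): 0.798000 × 0.843000 = 0.672714
Parallel ([0.757064] and [0.672714]): 1 − (1 − 0.757064)(1 − 0.672714) = 0.9205

0.9205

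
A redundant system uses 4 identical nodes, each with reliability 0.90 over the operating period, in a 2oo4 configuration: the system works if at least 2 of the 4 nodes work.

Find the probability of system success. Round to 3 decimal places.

R = Σ_{i=2}^{4} C(4,i) p^i (1−p)^{4−i} with p = 0.90
C(4,2)·0.90^2·0.10^2 = 0.04860
C(4,3)·0.90^3·0.10^1 = 0.29160
C(4,4)·0.90^4·0.10^0 = 0.65610
Sum = 0.996

0.996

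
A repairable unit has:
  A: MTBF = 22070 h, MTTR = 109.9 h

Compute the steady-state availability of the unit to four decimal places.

0.9950

A(A) = MTBF/(MTBF+MTTR) = 22070/(22070+109.9) = 0.9950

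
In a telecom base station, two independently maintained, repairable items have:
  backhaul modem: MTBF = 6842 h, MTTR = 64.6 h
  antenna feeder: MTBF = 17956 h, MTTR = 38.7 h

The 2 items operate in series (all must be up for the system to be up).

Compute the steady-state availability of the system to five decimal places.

0.98852

A(backhaul modem) = MTBF/(MTBF+MTTR) = 6842/(6842+64.6) = 0.990647
A(antenna feeder) = MTBF/(MTBF+MTTR) = 17956/(17956+38.7) = 0.997849
Series availability: 0.990647 × 0.997849 = 0.98852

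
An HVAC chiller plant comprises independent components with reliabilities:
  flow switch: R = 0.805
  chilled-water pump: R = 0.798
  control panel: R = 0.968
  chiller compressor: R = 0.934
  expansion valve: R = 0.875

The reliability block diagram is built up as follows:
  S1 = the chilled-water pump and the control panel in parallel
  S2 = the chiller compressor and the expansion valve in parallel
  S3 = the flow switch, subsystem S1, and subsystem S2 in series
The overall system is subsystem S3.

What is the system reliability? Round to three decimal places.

Parallel (chilled-water pump and control panel): 1 − (1 − 0.79800)(1 − 0.96800) = 0.99354
Parallel (chiller compressor and expansion valve): 1 − (1 − 0.93400)(1 − 0.87500) = 0.99175
Series (flow switch, [0.99354], and [0.99175]): 0.80500 × 0.99354 × 0.99175 = 0.793

0.793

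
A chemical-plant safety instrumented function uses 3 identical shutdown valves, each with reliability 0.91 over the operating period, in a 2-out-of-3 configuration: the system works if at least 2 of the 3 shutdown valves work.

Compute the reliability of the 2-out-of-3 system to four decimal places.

R = Σ_{i=2}^{3} C(3,i) p^i (1−p)^{3−i} with p = 0.91
C(3,2)·0.91^2·0.09^1 = 0.223587
C(3,3)·0.91^3·0.09^0 = 0.753571
Sum = 0.9772

0.9772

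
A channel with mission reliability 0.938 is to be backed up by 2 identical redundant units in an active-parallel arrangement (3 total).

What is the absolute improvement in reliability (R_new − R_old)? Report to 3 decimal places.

0.062

R_before = 0.938
R_after = 1 − (1 − 0.938)^3 = 1.000
ΔR = 1.000 − 0.938 = 0.062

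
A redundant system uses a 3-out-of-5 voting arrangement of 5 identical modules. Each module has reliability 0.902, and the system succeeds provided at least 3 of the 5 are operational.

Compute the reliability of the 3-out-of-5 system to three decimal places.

0.992

R = Σ_{i=3}^{5} C(5,i) p^i (1−p)^{5−i} with p = 0.902
C(5,3)·0.902^3·0.098^2 = 0.07048
C(5,4)·0.902^4·0.098^1 = 0.32436
C(5,5)·0.902^5·0.098^0 = 0.59708
Sum = 0.992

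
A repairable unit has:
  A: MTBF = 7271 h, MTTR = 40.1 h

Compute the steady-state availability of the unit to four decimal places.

0.9945

A(A) = MTBF/(MTBF+MTTR) = 7271/(7271+40.1) = 0.9945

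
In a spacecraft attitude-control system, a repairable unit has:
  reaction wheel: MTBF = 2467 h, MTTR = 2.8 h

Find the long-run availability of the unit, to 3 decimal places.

A(reaction wheel) = MTBF/(MTBF+MTTR) = 2467/(2467+2.8) = 0.999

0.999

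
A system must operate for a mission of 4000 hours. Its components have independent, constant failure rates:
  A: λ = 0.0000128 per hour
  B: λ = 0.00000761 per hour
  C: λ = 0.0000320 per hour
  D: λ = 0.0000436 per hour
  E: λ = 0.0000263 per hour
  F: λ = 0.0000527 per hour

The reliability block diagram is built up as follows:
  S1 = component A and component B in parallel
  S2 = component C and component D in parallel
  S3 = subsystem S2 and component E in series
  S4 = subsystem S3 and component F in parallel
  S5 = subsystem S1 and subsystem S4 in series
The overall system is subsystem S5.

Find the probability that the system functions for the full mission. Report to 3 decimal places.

R(A) = exp(−0.0000128 × 4000) = 0.95009
R(B) = exp(−0.00000761 × 4000) = 0.97002
R(C) = exp(−0.0000320 × 4000) = 0.87985
R(D) = exp(−0.0000436 × 4000) = 0.83996
R(E) = exp(−0.0000263 × 4000) = 0.90014
R(F) = exp(−0.0000527 × 4000) = 0.80994
Parallel (A and B): 1 − (1 − 0.95009)(1 − 0.97002) = 0.99850
Parallel (C and D): 1 − (1 − 0.87985)(1 − 0.83996) = 0.98077
Series ([0.98077] and E): 0.98077 × 0.90014 = 0.88283
Parallel ([0.88283] and F): 1 − (1 − 0.88283)(1 − 0.80994) = 0.97773
Series ([0.99850] and [0.97773]): 0.99850 × 0.97773 = 0.976

0.976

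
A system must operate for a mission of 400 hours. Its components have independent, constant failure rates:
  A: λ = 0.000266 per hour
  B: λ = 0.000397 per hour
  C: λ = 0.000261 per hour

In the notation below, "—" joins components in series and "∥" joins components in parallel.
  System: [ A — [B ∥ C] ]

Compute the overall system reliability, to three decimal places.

R(A) = exp(−0.000266 × 400) = 0.89906
R(B) = exp(−0.000397 × 400) = 0.85317
R(C) = exp(−0.000261 × 400) = 0.90086
Parallel (B and C): 1 − (1 − 0.85317)(1 − 0.90086) = 0.98544
Series (A and [0.98544]): 0.89906 × 0.98544 = 0.886

0.886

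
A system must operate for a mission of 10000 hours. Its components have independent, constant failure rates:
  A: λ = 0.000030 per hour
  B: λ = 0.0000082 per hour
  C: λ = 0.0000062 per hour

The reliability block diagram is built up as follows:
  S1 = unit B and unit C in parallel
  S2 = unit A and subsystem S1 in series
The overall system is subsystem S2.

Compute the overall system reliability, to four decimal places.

0.7373

R(A) = exp(−0.000030 × 10000) = 0.740818
R(B) = exp(−0.0000082 × 10000) = 0.921272
R(C) = exp(−0.0000062 × 10000) = 0.939883
Parallel (B and C): 1 − (1 − 0.921272)(1 − 0.939883) = 0.995267
Series (A and [0.995267]): 0.740818 × 0.995267 = 0.7373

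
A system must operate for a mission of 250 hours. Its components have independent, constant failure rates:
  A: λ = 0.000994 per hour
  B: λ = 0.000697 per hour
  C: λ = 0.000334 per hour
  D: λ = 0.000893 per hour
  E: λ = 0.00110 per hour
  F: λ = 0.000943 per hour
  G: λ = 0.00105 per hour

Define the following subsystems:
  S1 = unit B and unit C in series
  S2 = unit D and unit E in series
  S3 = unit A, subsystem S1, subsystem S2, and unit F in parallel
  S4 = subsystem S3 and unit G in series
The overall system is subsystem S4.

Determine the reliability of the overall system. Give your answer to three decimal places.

0.766

R(A) = exp(−0.000994 × 250) = 0.77997
R(B) = exp(−0.000697 × 250) = 0.84009
R(C) = exp(−0.000334 × 250) = 0.91989
R(D) = exp(−0.000893 × 250) = 0.79991
R(E) = exp(−0.00110 × 250) = 0.75957
R(F) = exp(−0.000943 × 250) = 0.78998
R(G) = exp(−0.00105 × 250) = 0.76913
Series (B and C): 0.84009 × 0.91989 = 0.77279
Series (D and E): 0.79991 × 0.75957 = 0.60759
Parallel (A, [0.77279], [0.60759], and F): 1 − (1 − 0.77997)(1 − 0.77279)(1 − 0.60759)(1 − 0.78998) = 0.99588
Series ([0.99588] and G): 0.99588 × 0.76913 = 0.766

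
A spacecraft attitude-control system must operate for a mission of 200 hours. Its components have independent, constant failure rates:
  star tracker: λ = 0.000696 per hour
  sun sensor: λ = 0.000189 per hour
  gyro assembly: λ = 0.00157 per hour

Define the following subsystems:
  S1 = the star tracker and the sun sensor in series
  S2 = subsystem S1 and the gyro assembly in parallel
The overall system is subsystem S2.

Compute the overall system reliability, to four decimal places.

R(star tracker) = exp(−0.000696 × 200) = 0.870054
R(sun sensor) = exp(−0.000189 × 200) = 0.962906
R(gyro assembly) = exp(−0.00157 × 200) = 0.730519
Series (star tracker and sun sensor): 0.870054 × 0.962906 = 0.837780
Parallel ([0.837780] and gyro assembly): 1 − (1 − 0.837780)(1 − 0.730519) = 0.9563

0.9563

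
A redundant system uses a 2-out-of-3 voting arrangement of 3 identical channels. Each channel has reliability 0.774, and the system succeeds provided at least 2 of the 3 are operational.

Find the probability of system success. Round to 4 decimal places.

0.8699

R = Σ_{i=2}^{3} C(3,i) p^i (1−p)^{3−i} with p = 0.774
C(3,2)·0.774^2·0.226^1 = 0.406174
C(3,3)·0.774^3·0.226^0 = 0.463685
Sum = 0.8699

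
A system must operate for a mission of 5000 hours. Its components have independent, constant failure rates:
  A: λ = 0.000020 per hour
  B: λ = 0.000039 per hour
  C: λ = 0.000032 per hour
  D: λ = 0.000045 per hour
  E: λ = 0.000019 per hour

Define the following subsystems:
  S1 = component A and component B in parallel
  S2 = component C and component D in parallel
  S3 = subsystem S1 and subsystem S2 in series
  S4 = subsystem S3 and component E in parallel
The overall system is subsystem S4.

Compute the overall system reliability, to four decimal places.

R(A) = exp(−0.000020 × 5000) = 0.904837
R(B) = exp(−0.000039 × 5000) = 0.822835
R(C) = exp(−0.000032 × 5000) = 0.852144
R(D) = exp(−0.000045 × 5000) = 0.798516
R(E) = exp(−0.000019 × 5000) = 0.909373
Parallel (A and B): 1 − (1 − 0.904837)(1 − 0.822835) = 0.983140
Parallel (C and D): 1 − (1 − 0.852144)(1 − 0.798516) = 0.970209
Series ([0.983140] and [0.970209]): 0.983140 × 0.970209 = 0.953851
Parallel ([0.953851] and E): 1 − (1 − 0.953851)(1 − 0.909373) = 0.9958

0.9958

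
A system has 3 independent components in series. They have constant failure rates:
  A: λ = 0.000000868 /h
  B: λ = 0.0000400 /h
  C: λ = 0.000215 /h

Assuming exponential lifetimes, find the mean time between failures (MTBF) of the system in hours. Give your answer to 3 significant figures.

Series of exponential components: λ_sys = Σ λ_i
λ_sys = 0.000000868 + 0.0000400 + 0.000215 = 2.5587e-04 /h
MTBF = 1 / λ_sys = 3910 h

3910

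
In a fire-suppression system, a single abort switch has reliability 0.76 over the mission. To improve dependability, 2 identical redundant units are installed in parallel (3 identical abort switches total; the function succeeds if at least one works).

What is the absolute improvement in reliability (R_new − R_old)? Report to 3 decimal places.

0.226

R_before = 0.76
R_after = 1 − (1 − 0.76)^3 = 0.986
ΔR = 0.986 − 0.76 = 0.226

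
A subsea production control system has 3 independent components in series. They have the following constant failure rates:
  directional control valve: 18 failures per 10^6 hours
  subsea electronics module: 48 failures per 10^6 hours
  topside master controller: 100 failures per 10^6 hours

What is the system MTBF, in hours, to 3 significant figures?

Series of exponential components: λ_sys = Σ λ_i
λ_sys = 0.000018 + 0.000048 + 0.00010 = 1.6600e-04 /h
MTBF = 1 / λ_sys = 6020 h

6020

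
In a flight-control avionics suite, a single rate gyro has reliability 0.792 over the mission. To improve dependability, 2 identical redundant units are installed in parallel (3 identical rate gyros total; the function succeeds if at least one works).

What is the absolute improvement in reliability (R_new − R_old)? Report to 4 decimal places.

0.1990

R_before = 0.792
R_after = 1 − (1 − 0.792)^3 = 0.9910
ΔR = 0.9910 − 0.792 = 0.1990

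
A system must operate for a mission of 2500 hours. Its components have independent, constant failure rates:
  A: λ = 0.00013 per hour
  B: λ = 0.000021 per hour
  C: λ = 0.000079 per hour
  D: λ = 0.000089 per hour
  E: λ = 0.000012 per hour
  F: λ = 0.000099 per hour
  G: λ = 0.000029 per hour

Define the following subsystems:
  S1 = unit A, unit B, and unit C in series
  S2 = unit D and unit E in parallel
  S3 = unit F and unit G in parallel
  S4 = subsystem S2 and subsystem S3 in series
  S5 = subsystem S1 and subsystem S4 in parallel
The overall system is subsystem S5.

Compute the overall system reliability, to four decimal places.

R(A) = exp(−0.00013 × 2500) = 0.722527
R(B) = exp(−0.000021 × 2500) = 0.948854
R(C) = exp(−0.000079 × 2500) = 0.820780
R(D) = exp(−0.000089 × 2500) = 0.800515
R(E) = exp(−0.000012 × 2500) = 0.970446
R(F) = exp(−0.000099 × 2500) = 0.780750
R(G) = exp(−0.000029 × 2500) = 0.930066
Series (A, B, and C): 0.722527 × 0.948854 × 0.820780 = 0.562704
Parallel (D and E): 1 − (1 − 0.800515)(1 − 0.970446) = 0.994104
Parallel (F and G): 1 − (1 − 0.780750)(1 − 0.930066) = 0.984667
Series ([0.994104] and [0.984667]): 0.994104 × 0.984667 = 0.978861
Parallel ([0.562704] and [0.978861]): 1 − (1 − 0.562704)(1 − 0.978861) = 0.9908

0.9908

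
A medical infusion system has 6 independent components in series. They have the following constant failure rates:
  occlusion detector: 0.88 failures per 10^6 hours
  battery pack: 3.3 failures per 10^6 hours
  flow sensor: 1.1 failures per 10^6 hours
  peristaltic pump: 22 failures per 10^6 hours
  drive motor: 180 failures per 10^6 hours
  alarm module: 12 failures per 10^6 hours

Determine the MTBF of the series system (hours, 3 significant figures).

4560

Series of exponential components: λ_sys = Σ λ_i
λ_sys = 0.00000088 + 0.0000033 + 0.0000011 + 0.000022 + 0.00018 + 0.000012 = 2.1928e-04 /h
MTBF = 1 / λ_sys = 4560 h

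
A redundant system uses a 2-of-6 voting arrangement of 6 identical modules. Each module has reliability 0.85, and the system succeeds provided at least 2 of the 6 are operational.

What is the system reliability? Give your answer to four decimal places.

R = Σ_{i=2}^{6} C(6,i) p^i (1−p)^{6−i} with p = 0.85
C(6,2)·0.85^2·0.15^4 = 0.005486
C(6,3)·0.85^3·0.15^3 = 0.041453
C(6,4)·0.85^4·0.15^2 = 0.176177
C(6,5)·0.85^5·0.15^1 = 0.399335
C(6,6)·0.85^6·0.15^0 = 0.377150
Sum = 0.9996

0.9996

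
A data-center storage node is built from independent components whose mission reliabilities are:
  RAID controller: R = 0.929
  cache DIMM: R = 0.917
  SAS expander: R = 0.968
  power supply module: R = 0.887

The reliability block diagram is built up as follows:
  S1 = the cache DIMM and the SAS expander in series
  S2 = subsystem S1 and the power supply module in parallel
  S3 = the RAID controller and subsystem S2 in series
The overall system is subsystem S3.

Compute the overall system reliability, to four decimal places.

0.9172

Series (cache DIMM and SAS expander): 0.917000 × 0.968000 = 0.887656
Parallel ([0.887656] and power supply module): 1 − (1 − 0.887656)(1 − 0.887000) = 0.987305
Series (RAID controller and [0.987305]): 0.929000 × 0.987305 = 0.9172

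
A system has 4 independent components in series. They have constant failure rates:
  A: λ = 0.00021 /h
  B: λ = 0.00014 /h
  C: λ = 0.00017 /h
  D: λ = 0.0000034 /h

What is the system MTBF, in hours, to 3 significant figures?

Series of exponential components: λ_sys = Σ λ_i
λ_sys = 0.00021 + 0.00014 + 0.00017 + 0.0000034 = 5.2340e-04 /h
MTBF = 1 / λ_sys = 1910 h

1910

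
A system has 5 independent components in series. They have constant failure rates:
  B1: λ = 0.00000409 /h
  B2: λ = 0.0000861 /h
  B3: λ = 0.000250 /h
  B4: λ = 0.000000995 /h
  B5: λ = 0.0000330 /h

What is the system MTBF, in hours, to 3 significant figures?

Series of exponential components: λ_sys = Σ λ_i
λ_sys = 0.00000409 + 0.0000861 + 0.000250 + 0.000000995 + 0.0000330 = 3.7419e-04 /h
MTBF = 1 / λ_sys = 2670 h

2670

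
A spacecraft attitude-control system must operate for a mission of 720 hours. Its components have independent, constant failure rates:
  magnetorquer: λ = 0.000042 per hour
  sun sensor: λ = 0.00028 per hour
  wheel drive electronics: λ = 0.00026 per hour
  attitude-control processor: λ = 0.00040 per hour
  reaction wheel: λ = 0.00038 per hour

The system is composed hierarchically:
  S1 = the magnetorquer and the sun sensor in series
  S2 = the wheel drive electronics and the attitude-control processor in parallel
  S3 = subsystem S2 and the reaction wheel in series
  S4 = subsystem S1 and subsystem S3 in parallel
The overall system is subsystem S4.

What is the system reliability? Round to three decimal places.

0.944

R(magnetorquer) = exp(−0.000042 × 720) = 0.97021
R(sun sensor) = exp(−0.00028 × 720) = 0.81742
R(wheel drive electronics) = exp(−0.00026 × 720) = 0.82928
R(attitude-control processor) = exp(−0.00040 × 720) = 0.74976
R(reaction wheel) = exp(−0.00038 × 720) = 0.76064
Series (magnetorquer and sun sensor): 0.97021 × 0.81742 = 0.79307
Parallel (wheel drive electronics and attitude-control processor): 1 − (1 − 0.82928)(1 − 0.74976) = 0.95728
Series ([0.95728] and reaction wheel): 0.95728 × 0.76064 = 0.72815
Parallel ([0.79307] and [0.72815]): 1 − (1 − 0.79307)(1 − 0.72815) = 0.944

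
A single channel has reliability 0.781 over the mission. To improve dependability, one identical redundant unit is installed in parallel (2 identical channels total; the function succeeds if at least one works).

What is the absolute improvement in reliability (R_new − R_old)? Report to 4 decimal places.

R_before = 0.781
R_after = 1 − (1 − 0.781)^2 = 0.9520
ΔR = 0.9520 − 0.781 = 0.1710

0.1710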